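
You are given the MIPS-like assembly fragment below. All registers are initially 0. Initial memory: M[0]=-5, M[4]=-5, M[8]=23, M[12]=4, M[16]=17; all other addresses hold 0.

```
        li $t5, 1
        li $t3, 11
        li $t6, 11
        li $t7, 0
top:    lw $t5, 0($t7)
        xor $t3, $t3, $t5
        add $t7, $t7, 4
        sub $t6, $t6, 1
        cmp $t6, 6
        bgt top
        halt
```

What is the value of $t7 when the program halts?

li $t5, 1 → $t5=1
li $t3, 11 → $t3=11
li $t6, 11 → $t6=11
li $t7, 0 → $t7=0
lw $t5, 0($t7) → $t5=M[0]=-5
xor $t3, $t3, $t5 → $t3=11^(-5)=-16
add $t7, $t7, 4 → $t7=0+4=4
sub $t6, $t6, 1 → $t6=11-1=10
cmp $t6, 6  (cmp 10,6)
bgt top: taken
lw $t5, 0($t7) → $t5=M[4]=-5
xor $t3, $t3, $t5 → $t3=(-16)^(-5)=11
add $t7, $t7, 4 → $t7=4+4=8
sub $t6, $t6, 1 → $t6=10-1=9
cmp $t6, 6  (cmp 9,6)
bgt top: taken
lw $t5, 0($t7) → $t5=M[8]=23
xor $t3, $t3, $t5 → $t3=11^23=28
add $t7, $t7, 4 → $t7=8+4=12
sub $t6, $t6, 1 → $t6=9-1=8
cmp $t6, 6  (cmp 8,6)
bgt top: taken
lw $t5, 0($t7) → $t5=M[12]=4
xor $t3, $t3, $t5 → $t3=28^4=24
add $t7, $t7, 4 → $t7=12+4=16
sub $t6, $t6, 1 → $t6=8-1=7
cmp $t6, 6  (cmp 7,6)
bgt top: taken
lw $t5, 0($t7) → $t5=M[16]=17
xor $t3, $t3, $t5 → $t3=24^17=9
add $t7, $t7, 4 → $t7=16+4=20
sub $t6, $t6, 1 → $t6=7-1=6
cmp $t6, 6  (cmp 6,6)
bgt top: not taken
halt.

20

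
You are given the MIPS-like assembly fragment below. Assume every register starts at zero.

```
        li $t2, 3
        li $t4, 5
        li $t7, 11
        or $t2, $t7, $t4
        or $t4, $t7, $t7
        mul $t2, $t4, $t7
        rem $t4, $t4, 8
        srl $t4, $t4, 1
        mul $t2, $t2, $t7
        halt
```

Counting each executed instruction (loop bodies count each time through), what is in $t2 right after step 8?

121

$t2=3
$t4=5
$t7=11
$t2=11|5=15
$t4=11|11=11
$t2=11*11=121
$t4=11%8=3
$t4=3>>1=1
After step 8: $t2 = 121.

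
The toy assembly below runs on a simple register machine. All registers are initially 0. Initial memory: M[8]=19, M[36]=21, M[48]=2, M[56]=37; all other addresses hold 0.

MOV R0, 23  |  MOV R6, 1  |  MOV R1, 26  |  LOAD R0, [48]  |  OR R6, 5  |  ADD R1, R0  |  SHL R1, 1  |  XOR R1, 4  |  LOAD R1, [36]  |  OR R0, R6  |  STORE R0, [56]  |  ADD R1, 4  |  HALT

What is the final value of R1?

after MOV R0, 23: R0=23
after MOV R6, 1: R6=1
after MOV R1, 26: R1=26
after LOAD R0, [48]: R0=M[48]=2
after OR R6, 5: R6=1|5=5
after ADD R1, R0: R1=26+2=28
after SHL R1, 1: R1=28<<1=56
after XOR R1, 4: R1=56^4=60
after LOAD R1, [36]: R1=M[36]=21
after OR R0, R6: R0=2|5=7
STORE R0, [56] → M[56]=7
after ADD R1, 4: R1=21+4=25
halt.

25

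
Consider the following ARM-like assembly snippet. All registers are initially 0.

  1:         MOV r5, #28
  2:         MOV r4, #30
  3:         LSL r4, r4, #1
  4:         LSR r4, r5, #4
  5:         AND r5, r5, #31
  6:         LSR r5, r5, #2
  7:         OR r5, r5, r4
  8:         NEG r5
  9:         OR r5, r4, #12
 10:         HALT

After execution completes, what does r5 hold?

r5=28
r4=30
r4=30<<1=60
r4=28>>4=1
r5=28&31=28
r5=28>>2=7
r5=7|1=7
r5=-(7)=-7
r5=1|12=13
halt.

13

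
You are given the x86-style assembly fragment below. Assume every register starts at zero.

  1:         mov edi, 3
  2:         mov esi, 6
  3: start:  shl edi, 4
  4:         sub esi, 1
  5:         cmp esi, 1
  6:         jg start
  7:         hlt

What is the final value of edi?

edi=3
esi=6
edi=3<<4=48
esi=6-1=5
cmp esi, 1  (cmp 5,1)
jg start: taken
edi=48<<4=768
esi=5-1=4
cmp esi, 1  (cmp 4,1)
jg start: taken
edi=768<<4=12288
esi=4-1=3
cmp esi, 1  (cmp 3,1)
jg start: taken
edi=12288<<4=196608
esi=3-1=2
cmp esi, 1  (cmp 2,1)
jg start: taken
edi=196608<<4=3145728
esi=2-1=1
cmp esi, 1  (cmp 1,1)
jg start: not taken
halt.

3145728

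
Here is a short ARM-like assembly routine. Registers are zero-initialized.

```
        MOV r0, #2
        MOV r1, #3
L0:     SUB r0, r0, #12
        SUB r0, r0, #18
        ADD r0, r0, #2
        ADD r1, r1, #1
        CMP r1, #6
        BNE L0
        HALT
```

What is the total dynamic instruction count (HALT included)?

21

after MOV r0, #2: r0=2
after MOV r1, #3: r1=3
after SUB r0, r0, #12: r0=2-12=-10
after SUB r0, r0, #18: r0=(-10)-18=-28
after ADD r0, r0, #2: r0=(-28)+2=-26
after ADD r1, r1, #1: r1=3+1=4
CMP r1, #6  (cmp 4,6)
BNE L0: taken
after SUB r0, r0, #12: r0=(-26)-12=-38
after SUB r0, r0, #18: r0=(-38)-18=-56
after ADD r0, r0, #2: r0=(-56)+2=-54
after ADD r1, r1, #1: r1=4+1=5
CMP r1, #6  (cmp 5,6)
BNE L0: taken
after SUB r0, r0, #12: r0=(-54)-12=-66
after SUB r0, r0, #18: r0=(-66)-18=-84
after ADD r0, r0, #2: r0=(-84)+2=-82
after ADD r1, r1, #1: r1=5+1=6
CMP r1, #6  (cmp 6,6)
BNE L0: not taken
halt.
Total executed instructions: 21.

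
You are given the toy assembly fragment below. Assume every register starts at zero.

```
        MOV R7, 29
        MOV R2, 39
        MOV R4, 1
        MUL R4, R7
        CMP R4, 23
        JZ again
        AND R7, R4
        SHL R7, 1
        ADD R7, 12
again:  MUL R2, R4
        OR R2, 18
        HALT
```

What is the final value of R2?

1147

after MOV R7, 29: R7=29
after MOV R2, 39: R2=39
after MOV R4, 1: R4=1
after MUL R4, R7: R4=1*29=29
CMP R4, 23  (cmp 29,23)
JZ again: not taken
after AND R7, R4: R7=29&29=29
after SHL R7, 1: R7=29<<1=58
after ADD R7, 12: R7=58+12=70
after MUL R2, R4: R2=39*29=1131
after OR R2, 18: R2=1131|18=1147
halt.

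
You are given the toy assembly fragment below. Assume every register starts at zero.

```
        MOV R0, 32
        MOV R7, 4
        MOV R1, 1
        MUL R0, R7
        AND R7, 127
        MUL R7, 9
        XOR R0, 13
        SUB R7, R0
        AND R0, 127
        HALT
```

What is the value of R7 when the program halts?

after MOV R0, 32: R0=32
after MOV R7, 4: R7=4
after MOV R1, 1: R1=1
after MUL R0, R7: R0=32*4=128
after AND R7, 127: R7=4&127=4
after MUL R7, 9: R7=4*9=36
after XOR R0, 13: R0=128^13=141
after SUB R7, R0: R7=36-141=-105
after AND R0, 127: R0=141&127=13
halt.

-105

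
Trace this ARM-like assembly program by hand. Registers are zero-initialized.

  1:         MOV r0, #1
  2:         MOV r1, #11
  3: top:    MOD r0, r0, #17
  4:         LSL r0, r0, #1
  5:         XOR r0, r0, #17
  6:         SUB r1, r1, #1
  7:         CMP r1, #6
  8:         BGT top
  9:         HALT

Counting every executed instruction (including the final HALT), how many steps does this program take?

33

r0=1
r1=11
r0=1%17=1
r0=1<<1=2
r0=2^17=19
r1=11-1=10
CMP r1, #6  (cmp 10,6)
BGT top: taken
r0=19%17=2
r0=2<<1=4
r0=4^17=21
r1=10-1=9
CMP r1, #6  (cmp 9,6)
BGT top: taken
r0=21%17=4
r0=4<<1=8
r0=8^17=25
r1=9-1=8
CMP r1, #6  (cmp 8,6)
BGT top: taken
r0=25%17=8
r0=8<<1=16
r0=16^17=1
r1=8-1=7
CMP r1, #6  (cmp 7,6)
BGT top: taken
r0=1%17=1
r0=1<<1=2
r0=2^17=19
r1=7-1=6
CMP r1, #6  (cmp 6,6)
BGT top: not taken
halt.
Total executed instructions: 33.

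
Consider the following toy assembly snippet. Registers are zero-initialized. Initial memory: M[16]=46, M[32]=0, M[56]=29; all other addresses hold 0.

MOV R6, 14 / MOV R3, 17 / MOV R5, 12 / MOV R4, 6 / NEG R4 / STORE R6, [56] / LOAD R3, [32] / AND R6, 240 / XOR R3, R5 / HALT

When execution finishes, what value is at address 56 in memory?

14

R6=14
R3=17
R5=12
R4=6
R4=-(6)=-6
STORE R6, [56] → M[56]=14
R3=M[32]=0
R6=14&240=0
R3=0^12=12
halt.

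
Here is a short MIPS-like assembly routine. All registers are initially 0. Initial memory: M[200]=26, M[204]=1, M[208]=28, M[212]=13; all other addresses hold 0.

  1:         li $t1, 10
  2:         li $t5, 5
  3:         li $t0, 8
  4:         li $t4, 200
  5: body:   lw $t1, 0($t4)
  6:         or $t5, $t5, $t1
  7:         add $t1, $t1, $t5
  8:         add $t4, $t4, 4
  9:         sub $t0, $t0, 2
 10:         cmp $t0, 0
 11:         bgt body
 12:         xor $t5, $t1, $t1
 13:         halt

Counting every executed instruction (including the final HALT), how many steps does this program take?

li $t1, 10 → $t1=10
li $t5, 5 → $t5=5
li $t0, 8 → $t0=8
li $t4, 200 → $t4=200
lw $t1, 0($t4) → $t1=M[200]=26
or $t5, $t5, $t1 → $t5=5|26=31
add $t1, $t1, $t5 → $t1=26+31=57
add $t4, $t4, 4 → $t4=200+4=204
sub $t0, $t0, 2 → $t0=8-2=6
cmp $t0, 0  (cmp 6,0)
bgt body: taken
lw $t1, 0($t4) → $t1=M[204]=1
or $t5, $t5, $t1 → $t5=31|1=31
add $t1, $t1, $t5 → $t1=1+31=32
add $t4, $t4, 4 → $t4=204+4=208
sub $t0, $t0, 2 → $t0=6-2=4
cmp $t0, 0  (cmp 4,0)
bgt body: taken
lw $t1, 0($t4) → $t1=M[208]=28
or $t5, $t5, $t1 → $t5=31|28=31
add $t1, $t1, $t5 → $t1=28+31=59
add $t4, $t4, 4 → $t4=208+4=212
sub $t0, $t0, 2 → $t0=4-2=2
cmp $t0, 0  (cmp 2,0)
bgt body: taken
lw $t1, 0($t4) → $t1=M[212]=13
or $t5, $t5, $t1 → $t5=31|13=31
add $t1, $t1, $t5 → $t1=13+31=44
add $t4, $t4, 4 → $t4=212+4=216
sub $t0, $t0, 2 → $t0=2-2=0
cmp $t0, 0  (cmp 0,0)
bgt body: not taken
xor $t5, $t1, $t1 → $t5=44^44=0
halt.
Total executed instructions: 34.

34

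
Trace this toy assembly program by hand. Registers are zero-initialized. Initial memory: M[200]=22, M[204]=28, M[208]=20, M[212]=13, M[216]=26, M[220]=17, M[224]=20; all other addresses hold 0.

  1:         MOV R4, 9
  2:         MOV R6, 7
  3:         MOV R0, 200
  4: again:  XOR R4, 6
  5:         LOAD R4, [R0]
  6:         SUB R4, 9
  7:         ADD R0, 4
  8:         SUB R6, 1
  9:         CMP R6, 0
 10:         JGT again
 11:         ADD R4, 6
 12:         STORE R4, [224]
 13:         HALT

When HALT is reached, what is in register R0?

228

after MOV R4, 9: R4=9
after MOV R6, 7: R6=7
after MOV R0, 200: R0=200
after XOR R4, 6: R4=9^6=15
after LOAD R4, [R0]: R4=M[200]=22
after SUB R4, 9: R4=22-9=13
after ADD R0, 4: R0=200+4=204
after SUB R6, 1: R6=7-1=6
CMP R6, 0  (cmp 6,0)
JGT again: taken
after XOR R4, 6: R4=13^6=11
after LOAD R4, [R0]: R4=M[204]=28
after SUB R4, 9: R4=28-9=19
after ADD R0, 4: R0=204+4=208
after SUB R6, 1: R6=6-1=5
CMP R6, 0  (cmp 5,0)
JGT again: taken
after XOR R4, 6: R4=19^6=21
after LOAD R4, [R0]: R4=M[208]=20
after SUB R4, 9: R4=20-9=11
after ADD R0, 4: R0=208+4=212
after SUB R6, 1: R6=5-1=4
CMP R6, 0  (cmp 4,0)
JGT again: taken
after XOR R4, 6: R4=11^6=13
after LOAD R4, [R0]: R4=M[212]=13
after SUB R4, 9: R4=13-9=4
after ADD R0, 4: R0=212+4=216
after SUB R6, 1: R6=4-1=3
CMP R6, 0  (cmp 3,0)
JGT again: taken
after XOR R4, 6: R4=4^6=2
after LOAD R4, [R0]: R4=M[216]=26
after SUB R4, 9: R4=26-9=17
after ADD R0, 4: R0=216+4=220
after SUB R6, 1: R6=3-1=2
CMP R6, 0  (cmp 2,0)
JGT again: taken
after XOR R4, 6: R4=17^6=23
after LOAD R4, [R0]: R4=M[220]=17
after SUB R4, 9: R4=17-9=8
after ADD R0, 4: R0=220+4=224
after SUB R6, 1: R6=2-1=1
CMP R6, 0  (cmp 1,0)
JGT again: taken
after XOR R4, 6: R4=8^6=14
after LOAD R4, [R0]: R4=M[224]=20
after SUB R4, 9: R4=20-9=11
after ADD R0, 4: R0=224+4=228
after SUB R6, 1: R6=1-1=0
CMP R6, 0  (cmp 0,0)
JGT again: not taken
after ADD R4, 6: R4=11+6=17
STORE R4, [224] → M[224]=17
halt.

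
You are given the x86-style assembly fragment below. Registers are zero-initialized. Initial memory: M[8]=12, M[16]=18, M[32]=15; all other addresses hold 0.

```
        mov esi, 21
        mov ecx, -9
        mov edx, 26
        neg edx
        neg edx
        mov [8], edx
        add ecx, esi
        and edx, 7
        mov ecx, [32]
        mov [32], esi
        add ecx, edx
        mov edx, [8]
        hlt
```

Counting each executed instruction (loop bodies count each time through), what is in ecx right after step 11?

after mov esi, 21: esi=21
after mov ecx, -9: ecx=-9
after mov edx, 26: edx=26
after neg edx: edx=-(26)=-26
after neg edx: edx=-(-26)=26
mov [8], edx → M[8]=26
after add ecx, esi: ecx=(-9)+21=12
after and edx, 7: edx=26&7=2
after mov ecx, [32]: ecx=M[32]=15
mov [32], esi → M[32]=21
after add ecx, edx: ecx=15+2=17
After step 11: ecx = 17.

17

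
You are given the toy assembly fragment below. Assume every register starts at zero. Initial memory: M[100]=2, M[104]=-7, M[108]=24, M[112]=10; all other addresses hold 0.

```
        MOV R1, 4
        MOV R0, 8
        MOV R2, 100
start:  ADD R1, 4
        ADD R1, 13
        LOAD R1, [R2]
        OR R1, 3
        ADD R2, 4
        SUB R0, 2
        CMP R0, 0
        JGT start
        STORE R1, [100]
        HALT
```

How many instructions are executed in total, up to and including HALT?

R1=4
R0=8
R2=100
R1=4+4=8
R1=8+13=21
R1=M[100]=2
R1=2|3=3
R2=100+4=104
R0=8-2=6
CMP R0, 0  (cmp 6,0)
JGT start: taken
R1=3+4=7
R1=7+13=20
R1=M[104]=-7
R1=(-7)|3=-5
R2=104+4=108
R0=6-2=4
CMP R0, 0  (cmp 4,0)
JGT start: taken
R1=(-5)+4=-1
R1=(-1)+13=12
R1=M[108]=24
R1=24|3=27
R2=108+4=112
R0=4-2=2
CMP R0, 0  (cmp 2,0)
JGT start: taken
R1=27+4=31
R1=31+13=44
R1=M[112]=10
R1=10|3=11
R2=112+4=116
R0=2-2=0
CMP R0, 0  (cmp 0,0)
JGT start: not taken
STORE R1, [100] → M[100]=11
halt.
Total executed instructions: 37.

37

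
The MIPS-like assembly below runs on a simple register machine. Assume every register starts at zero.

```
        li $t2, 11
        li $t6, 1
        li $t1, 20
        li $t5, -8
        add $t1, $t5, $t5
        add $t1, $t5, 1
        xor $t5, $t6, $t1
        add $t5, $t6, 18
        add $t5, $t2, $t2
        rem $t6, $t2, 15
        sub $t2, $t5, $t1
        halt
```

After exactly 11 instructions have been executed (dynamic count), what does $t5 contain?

$t2=11
$t6=1
$t1=20
$t5=-8
$t1=(-8)+(-8)=-16
$t1=(-8)+1=-7
$t5=1^(-7)=-8
$t5=1+18=19
$t5=11+11=22
$t6=11%15=11
$t2=22-(-7)=29
After step 11: $t5 = 22.

22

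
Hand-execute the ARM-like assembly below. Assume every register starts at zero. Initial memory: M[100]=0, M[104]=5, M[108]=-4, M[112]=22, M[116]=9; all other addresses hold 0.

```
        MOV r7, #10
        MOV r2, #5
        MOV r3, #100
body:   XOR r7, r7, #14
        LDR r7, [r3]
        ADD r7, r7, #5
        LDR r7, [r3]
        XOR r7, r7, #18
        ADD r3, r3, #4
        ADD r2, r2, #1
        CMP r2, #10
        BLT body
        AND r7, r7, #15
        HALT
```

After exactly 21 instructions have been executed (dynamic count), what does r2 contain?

MOV r7, #10 → r7=10
MOV r2, #5 → r2=5
MOV r3, #100 → r3=100
XOR r7, r7, #14 → r7=10^14=4
LDR r7, [r3] → r7=M[100]=0
ADD r7, r7, #5 → r7=0+5=5
LDR r7, [r3] → r7=M[100]=0
XOR r7, r7, #18 → r7=0^18=18
ADD r3, r3, #4 → r3=100+4=104
ADD r2, r2, #1 → r2=5+1=6
CMP r2, #10  (cmp 6,10)
BLT body: taken
XOR r7, r7, #14 → r7=18^14=28
LDR r7, [r3] → r7=M[104]=5
ADD r7, r7, #5 → r7=5+5=10
LDR r7, [r3] → r7=M[104]=5
XOR r7, r7, #18 → r7=5^18=23
ADD r3, r3, #4 → r3=104+4=108
ADD r2, r2, #1 → r2=6+1=7
CMP r2, #10  (cmp 7,10)
BLT body: taken
After step 21: r2 = 7.

7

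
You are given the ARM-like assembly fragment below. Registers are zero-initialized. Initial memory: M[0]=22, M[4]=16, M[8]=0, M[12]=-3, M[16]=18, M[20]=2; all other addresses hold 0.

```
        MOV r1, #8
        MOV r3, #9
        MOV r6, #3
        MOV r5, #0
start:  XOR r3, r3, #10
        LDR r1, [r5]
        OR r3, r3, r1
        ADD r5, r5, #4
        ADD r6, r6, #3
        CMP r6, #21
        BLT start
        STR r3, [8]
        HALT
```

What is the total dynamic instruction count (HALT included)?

48

after MOV r1, #8: r1=8
after MOV r3, #9: r3=9
after MOV r6, #3: r6=3
after MOV r5, #0: r5=0
after XOR r3, r3, #10: r3=9^10=3
after LDR r1, [r5]: r1=M[0]=22
after OR r3, r3, r1: r3=3|22=23
after ADD r5, r5, #4: r5=0+4=4
after ADD r6, r6, #3: r6=3+3=6
CMP r6, #21  (cmp 6,21)
BLT start: taken
after XOR r3, r3, #10: r3=23^10=29
after LDR r1, [r5]: r1=M[4]=16
after OR r3, r3, r1: r3=29|16=29
after ADD r5, r5, #4: r5=4+4=8
after ADD r6, r6, #3: r6=6+3=9
CMP r6, #21  (cmp 9,21)
BLT start: taken
after XOR r3, r3, #10: r3=29^10=23
after LDR r1, [r5]: r1=M[8]=0
after OR r3, r3, r1: r3=23|0=23
after ADD r5, r5, #4: r5=8+4=12
after ADD r6, r6, #3: r6=9+3=12
CMP r6, #21  (cmp 12,21)
BLT start: taken
after XOR r3, r3, #10: r3=23^10=29
after LDR r1, [r5]: r1=M[12]=-3
after OR r3, r3, r1: r3=29|(-3)=-3
after ADD r5, r5, #4: r5=12+4=16
after ADD r6, r6, #3: r6=12+3=15
CMP r6, #21  (cmp 15,21)
BLT start: taken
after XOR r3, r3, #10: r3=(-3)^10=-9
after LDR r1, [r5]: r1=M[16]=18
after OR r3, r3, r1: r3=(-9)|18=-9
after ADD r5, r5, #4: r5=16+4=20
after ADD r6, r6, #3: r6=15+3=18
CMP r6, #21  (cmp 18,21)
BLT start: taken
after XOR r3, r3, #10: r3=(-9)^10=-3
after LDR r1, [r5]: r1=M[20]=2
after OR r3, r3, r1: r3=(-3)|2=-1
after ADD r5, r5, #4: r5=20+4=24
after ADD r6, r6, #3: r6=18+3=21
CMP r6, #21  (cmp 21,21)
BLT start: not taken
STR r3, [8] → M[8]=-1
halt.
Total executed instructions: 48.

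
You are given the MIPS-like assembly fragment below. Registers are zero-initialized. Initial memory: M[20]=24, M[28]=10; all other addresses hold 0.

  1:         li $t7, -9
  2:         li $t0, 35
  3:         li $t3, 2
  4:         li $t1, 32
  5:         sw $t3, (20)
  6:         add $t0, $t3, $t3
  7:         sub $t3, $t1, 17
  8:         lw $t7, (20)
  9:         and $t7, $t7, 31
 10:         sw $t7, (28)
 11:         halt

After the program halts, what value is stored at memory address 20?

2

after li $t7, -9: $t7=-9
after li $t0, 35: $t0=35
after li $t3, 2: $t3=2
after li $t1, 32: $t1=32
sw $t3, (20) → M[20]=2
after add $t0, $t3, $t3: $t0=2+2=4
after sub $t3, $t1, 17: $t3=32-17=15
after lw $t7, (20): $t7=M[20]=2
after and $t7, $t7, 31: $t7=2&31=2
sw $t7, (28) → M[28]=2
halt.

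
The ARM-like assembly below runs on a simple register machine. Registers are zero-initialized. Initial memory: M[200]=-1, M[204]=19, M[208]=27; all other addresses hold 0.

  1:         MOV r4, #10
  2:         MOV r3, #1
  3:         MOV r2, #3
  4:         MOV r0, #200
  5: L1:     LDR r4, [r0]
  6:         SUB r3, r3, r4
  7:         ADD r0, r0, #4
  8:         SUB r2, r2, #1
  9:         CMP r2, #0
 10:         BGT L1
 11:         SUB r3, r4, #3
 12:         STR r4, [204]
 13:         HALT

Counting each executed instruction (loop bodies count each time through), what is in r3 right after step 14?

MOV r4, #10 → r4=10
MOV r3, #1 → r3=1
MOV r2, #3 → r2=3
MOV r0, #200 → r0=200
LDR r4, [r0] → r4=M[200]=-1
SUB r3, r3, r4 → r3=1-(-1)=2
ADD r0, r0, #4 → r0=200+4=204
SUB r2, r2, #1 → r2=3-1=2
CMP r2, #0  (cmp 2,0)
BGT L1: taken
LDR r4, [r0] → r4=M[204]=19
SUB r3, r3, r4 → r3=2-19=-17
ADD r0, r0, #4 → r0=204+4=208
SUB r2, r2, #1 → r2=2-1=1
After step 14: r3 = -17.

-17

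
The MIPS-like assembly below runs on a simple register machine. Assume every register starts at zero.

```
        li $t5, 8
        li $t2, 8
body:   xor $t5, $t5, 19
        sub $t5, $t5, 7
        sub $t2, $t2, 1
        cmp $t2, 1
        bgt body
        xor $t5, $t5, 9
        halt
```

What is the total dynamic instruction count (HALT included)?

li $t5, 8 → $t5=8
li $t2, 8 → $t2=8
xor $t5, $t5, 19 → $t5=8^19=27
sub $t5, $t5, 7 → $t5=27-7=20
sub $t2, $t2, 1 → $t2=8-1=7
cmp $t2, 1  (cmp 7,1)
bgt body: taken
xor $t5, $t5, 19 → $t5=20^19=7
sub $t5, $t5, 7 → $t5=7-7=0
sub $t2, $t2, 1 → $t2=7-1=6
cmp $t2, 1  (cmp 6,1)
bgt body: taken
xor $t5, $t5, 19 → $t5=0^19=19
sub $t5, $t5, 7 → $t5=19-7=12
sub $t2, $t2, 1 → $t2=6-1=5
cmp $t2, 1  (cmp 5,1)
bgt body: taken
xor $t5, $t5, 19 → $t5=12^19=31
sub $t5, $t5, 7 → $t5=31-7=24
sub $t2, $t2, 1 → $t2=5-1=4
cmp $t2, 1  (cmp 4,1)
bgt body: taken
xor $t5, $t5, 19 → $t5=24^19=11
sub $t5, $t5, 7 → $t5=11-7=4
sub $t2, $t2, 1 → $t2=4-1=3
cmp $t2, 1  (cmp 3,1)
bgt body: taken
xor $t5, $t5, 19 → $t5=4^19=23
sub $t5, $t5, 7 → $t5=23-7=16
sub $t2, $t2, 1 → $t2=3-1=2
cmp $t2, 1  (cmp 2,1)
bgt body: taken
xor $t5, $t5, 19 → $t5=16^19=3
sub $t5, $t5, 7 → $t5=3-7=-4
sub $t2, $t2, 1 → $t2=2-1=1
cmp $t2, 1  (cmp 1,1)
bgt body: not taken
xor $t5, $t5, 9 → $t5=(-4)^9=-11
halt.
Total executed instructions: 39.

39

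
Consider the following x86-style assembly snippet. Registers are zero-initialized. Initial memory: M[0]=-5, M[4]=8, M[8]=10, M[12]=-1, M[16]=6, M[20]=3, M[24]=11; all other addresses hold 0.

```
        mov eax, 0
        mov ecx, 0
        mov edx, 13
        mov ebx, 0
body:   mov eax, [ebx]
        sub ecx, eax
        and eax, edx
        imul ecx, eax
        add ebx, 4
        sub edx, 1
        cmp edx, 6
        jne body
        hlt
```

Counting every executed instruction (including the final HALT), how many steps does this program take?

61

after mov eax, 0: eax=0
after mov ecx, 0: ecx=0
after mov edx, 13: edx=13
after mov ebx, 0: ebx=0
after mov eax, [ebx]: eax=M[0]=-5
after sub ecx, eax: ecx=0-(-5)=5
after and eax, edx: eax=(-5)&13=9
after imul ecx, eax: ecx=5*9=45
after add ebx, 4: ebx=0+4=4
after sub edx, 1: edx=13-1=12
cmp edx, 6  (cmp 12,6)
jne body: taken
after mov eax, [ebx]: eax=M[4]=8
after sub ecx, eax: ecx=45-8=37
after and eax, edx: eax=8&12=8
after imul ecx, eax: ecx=37*8=296
after add ebx, 4: ebx=4+4=8
after sub edx, 1: edx=12-1=11
cmp edx, 6  (cmp 11,6)
jne body: taken
after mov eax, [ebx]: eax=M[8]=10
after sub ecx, eax: ecx=296-10=286
after and eax, edx: eax=10&11=10
after imul ecx, eax: ecx=286*10=2860
after add ebx, 4: ebx=8+4=12
after sub edx, 1: edx=11-1=10
cmp edx, 6  (cmp 10,6)
jne body: taken
after mov eax, [ebx]: eax=M[12]=-1
after sub ecx, eax: ecx=2860-(-1)=2861
after and eax, edx: eax=(-1)&10=10
after imul ecx, eax: ecx=2861*10=28610
after add ebx, 4: ebx=12+4=16
after sub edx, 1: edx=10-1=9
cmp edx, 6  (cmp 9,6)
jne body: taken
after mov eax, [ebx]: eax=M[16]=6
after sub ecx, eax: ecx=28610-6=28604
after and eax, edx: eax=6&9=0
after imul ecx, eax: ecx=28604*0=0
after add ebx, 4: ebx=16+4=20
after sub edx, 1: edx=9-1=8
cmp edx, 6  (cmp 8,6)
jne body: taken
after mov eax, [ebx]: eax=M[20]=3
after sub ecx, eax: ecx=0-3=-3
after and eax, edx: eax=3&8=0
after imul ecx, eax: ecx=(-3)*0=0
after add ebx, 4: ebx=20+4=24
after sub edx, 1: edx=8-1=7
cmp edx, 6  (cmp 7,6)
jne body: taken
after mov eax, [ebx]: eax=M[24]=11
after sub ecx, eax: ecx=0-11=-11
after and eax, edx: eax=11&7=3
after imul ecx, eax: ecx=(-11)*3=-33
after add ebx, 4: ebx=24+4=28
after sub edx, 1: edx=7-1=6
cmp edx, 6  (cmp 6,6)
jne body: not taken
halt.
Total executed instructions: 61.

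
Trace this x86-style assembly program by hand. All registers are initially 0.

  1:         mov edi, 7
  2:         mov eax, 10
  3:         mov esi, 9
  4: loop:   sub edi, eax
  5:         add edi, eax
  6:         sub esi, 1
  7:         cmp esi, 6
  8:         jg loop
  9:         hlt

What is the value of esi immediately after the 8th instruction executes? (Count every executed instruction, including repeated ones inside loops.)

edi=7
eax=10
esi=9
edi=7-10=-3
edi=(-3)+10=7
esi=9-1=8
cmp esi, 6  (cmp 8,6)
jg loop: taken
After step 8: esi = 8.

8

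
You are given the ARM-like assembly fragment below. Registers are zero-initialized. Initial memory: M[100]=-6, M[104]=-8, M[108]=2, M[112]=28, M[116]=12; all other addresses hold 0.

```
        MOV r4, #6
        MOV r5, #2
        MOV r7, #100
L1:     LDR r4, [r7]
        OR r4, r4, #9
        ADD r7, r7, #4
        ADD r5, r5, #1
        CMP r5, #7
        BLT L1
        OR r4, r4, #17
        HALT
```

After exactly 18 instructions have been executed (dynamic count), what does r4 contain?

MOV r4, #6 → r4=6
MOV r5, #2 → r5=2
MOV r7, #100 → r7=100
LDR r4, [r7] → r4=M[100]=-6
OR r4, r4, #9 → r4=(-6)|9=-5
ADD r7, r7, #4 → r7=100+4=104
ADD r5, r5, #1 → r5=2+1=3
CMP r5, #7  (cmp 3,7)
BLT L1: taken
LDR r4, [r7] → r4=M[104]=-8
OR r4, r4, #9 → r4=(-8)|9=-7
ADD r7, r7, #4 → r7=104+4=108
ADD r5, r5, #1 → r5=3+1=4
CMP r5, #7  (cmp 4,7)
BLT L1: taken
LDR r4, [r7] → r4=M[108]=2
OR r4, r4, #9 → r4=2|9=11
ADD r7, r7, #4 → r7=108+4=112
After step 18: r4 = 11.

11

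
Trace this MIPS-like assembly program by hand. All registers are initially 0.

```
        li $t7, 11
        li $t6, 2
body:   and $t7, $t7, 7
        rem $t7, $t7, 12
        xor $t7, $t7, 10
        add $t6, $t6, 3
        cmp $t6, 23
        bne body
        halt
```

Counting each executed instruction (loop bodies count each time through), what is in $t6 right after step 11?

li $t7, 11 → $t7=11
li $t6, 2 → $t6=2
and $t7, $t7, 7 → $t7=11&7=3
rem $t7, $t7, 12 → $t7=3%12=3
xor $t7, $t7, 10 → $t7=3^10=9
add $t6, $t6, 3 → $t6=2+3=5
cmp $t6, 23  (cmp 5,23)
bne body: taken
and $t7, $t7, 7 → $t7=9&7=1
rem $t7, $t7, 12 → $t7=1%12=1
xor $t7, $t7, 10 → $t7=1^10=11
After step 11: $t6 = 5.

5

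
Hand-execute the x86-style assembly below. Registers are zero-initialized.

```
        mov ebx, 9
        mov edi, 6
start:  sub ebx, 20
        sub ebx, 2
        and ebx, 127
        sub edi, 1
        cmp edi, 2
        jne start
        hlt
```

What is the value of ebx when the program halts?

ebx=9
edi=6
ebx=9-20=-11
ebx=(-11)-2=-13
ebx=(-13)&127=115
edi=6-1=5
cmp edi, 2  (cmp 5,2)
jne start: taken
ebx=115-20=95
ebx=95-2=93
ebx=93&127=93
edi=5-1=4
cmp edi, 2  (cmp 4,2)
jne start: taken
ebx=93-20=73
ebx=73-2=71
ebx=71&127=71
edi=4-1=3
cmp edi, 2  (cmp 3,2)
jne start: taken
ebx=71-20=51
ebx=51-2=49
ebx=49&127=49
edi=3-1=2
cmp edi, 2  (cmp 2,2)
jne start: not taken
halt.

49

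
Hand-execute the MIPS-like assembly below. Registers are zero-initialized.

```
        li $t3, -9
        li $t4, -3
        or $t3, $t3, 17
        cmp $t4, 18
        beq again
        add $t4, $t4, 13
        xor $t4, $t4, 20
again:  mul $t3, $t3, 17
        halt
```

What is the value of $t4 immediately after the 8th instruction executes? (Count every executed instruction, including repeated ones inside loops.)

after li $t3, -9: $t3=-9
after li $t4, -3: $t4=-3
after or $t3, $t3, 17: $t3=(-9)|17=-9
cmp $t4, 18  (cmp -3,18)
beq again: not taken
after add $t4, $t4, 13: $t4=(-3)+13=10
after xor $t4, $t4, 20: $t4=10^20=30
after mul $t3, $t3, 17: $t3=(-9)*17=-153
After step 8: $t4 = 30.

30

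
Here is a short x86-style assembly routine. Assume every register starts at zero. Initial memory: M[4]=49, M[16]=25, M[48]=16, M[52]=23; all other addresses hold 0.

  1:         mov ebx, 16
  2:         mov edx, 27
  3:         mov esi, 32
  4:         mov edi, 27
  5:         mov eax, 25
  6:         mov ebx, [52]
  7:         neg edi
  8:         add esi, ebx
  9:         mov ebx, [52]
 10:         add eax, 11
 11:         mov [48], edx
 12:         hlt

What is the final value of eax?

36

after mov ebx, 16: ebx=16
after mov edx, 27: edx=27
after mov esi, 32: esi=32
after mov edi, 27: edi=27
after mov eax, 25: eax=25
after mov ebx, [52]: ebx=M[52]=23
after neg edi: edi=-(27)=-27
after add esi, ebx: esi=32+23=55
after mov ebx, [52]: ebx=M[52]=23
after add eax, 11: eax=25+11=36
mov [48], edx → M[48]=27
halt.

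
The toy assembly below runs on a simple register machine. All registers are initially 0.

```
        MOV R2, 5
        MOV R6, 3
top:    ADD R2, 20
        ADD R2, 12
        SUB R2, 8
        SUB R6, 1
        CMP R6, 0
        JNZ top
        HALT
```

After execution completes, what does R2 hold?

77

R2=5
R6=3
R2=5+20=25
R2=25+12=37
R2=37-8=29
R6=3-1=2
CMP R6, 0  (cmp 2,0)
JNZ top: taken
R2=29+20=49
R2=49+12=61
R2=61-8=53
R6=2-1=1
CMP R6, 0  (cmp 1,0)
JNZ top: taken
R2=53+20=73
R2=73+12=85
R2=85-8=77
R6=1-1=0
CMP R6, 0  (cmp 0,0)
JNZ top: not taken
halt.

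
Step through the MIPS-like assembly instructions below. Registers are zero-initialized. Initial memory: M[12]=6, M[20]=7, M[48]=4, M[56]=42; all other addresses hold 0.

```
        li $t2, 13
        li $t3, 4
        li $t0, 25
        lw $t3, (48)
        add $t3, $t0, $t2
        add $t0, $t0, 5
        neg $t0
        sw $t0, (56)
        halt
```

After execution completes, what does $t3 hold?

$t2=13
$t3=4
$t0=25
$t3=M[48]=4
$t3=25+13=38
$t0=25+5=30
$t0=-(30)=-30
sw $t0, (56) → M[56]=-30
halt.

38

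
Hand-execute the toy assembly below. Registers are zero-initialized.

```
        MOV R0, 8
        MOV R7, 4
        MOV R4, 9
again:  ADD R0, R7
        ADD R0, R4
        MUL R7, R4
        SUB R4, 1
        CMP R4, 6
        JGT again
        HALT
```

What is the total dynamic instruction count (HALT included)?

after MOV R0, 8: R0=8
after MOV R7, 4: R7=4
after MOV R4, 9: R4=9
after ADD R0, R7: R0=8+4=12
after ADD R0, R4: R0=12+9=21
after MUL R7, R4: R7=4*9=36
after SUB R4, 1: R4=9-1=8
CMP R4, 6  (cmp 8,6)
JGT again: taken
after ADD R0, R7: R0=21+36=57
after ADD R0, R4: R0=57+8=65
after MUL R7, R4: R7=36*8=288
after SUB R4, 1: R4=8-1=7
CMP R4, 6  (cmp 7,6)
JGT again: taken
after ADD R0, R7: R0=65+288=353
after ADD R0, R4: R0=353+7=360
after MUL R7, R4: R7=288*7=2016
after SUB R4, 1: R4=7-1=6
CMP R4, 6  (cmp 6,6)
JGT again: not taken
halt.
Total executed instructions: 22.

22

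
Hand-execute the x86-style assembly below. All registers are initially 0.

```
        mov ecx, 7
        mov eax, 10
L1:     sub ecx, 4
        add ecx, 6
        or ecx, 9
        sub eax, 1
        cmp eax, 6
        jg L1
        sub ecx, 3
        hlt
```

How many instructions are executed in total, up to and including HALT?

28

ecx=7
eax=10
ecx=7-4=3
ecx=3+6=9
ecx=9|9=9
eax=10-1=9
cmp eax, 6  (cmp 9,6)
jg L1: taken
ecx=9-4=5
ecx=5+6=11
ecx=11|9=11
eax=9-1=8
cmp eax, 6  (cmp 8,6)
jg L1: taken
ecx=11-4=7
ecx=7+6=13
ecx=13|9=13
eax=8-1=7
cmp eax, 6  (cmp 7,6)
jg L1: taken
ecx=13-4=9
ecx=9+6=15
ecx=15|9=15
eax=7-1=6
cmp eax, 6  (cmp 6,6)
jg L1: not taken
ecx=15-3=12
halt.
Total executed instructions: 28.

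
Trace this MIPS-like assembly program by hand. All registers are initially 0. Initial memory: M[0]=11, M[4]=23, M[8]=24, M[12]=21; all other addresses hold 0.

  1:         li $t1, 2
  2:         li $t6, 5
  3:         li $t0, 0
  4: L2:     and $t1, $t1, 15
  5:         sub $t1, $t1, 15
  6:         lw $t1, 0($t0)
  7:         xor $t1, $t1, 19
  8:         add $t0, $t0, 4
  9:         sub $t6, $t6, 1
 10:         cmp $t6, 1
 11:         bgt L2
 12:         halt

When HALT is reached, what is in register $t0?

16

li $t1, 2 → $t1=2
li $t6, 5 → $t6=5
li $t0, 0 → $t0=0
and $t1, $t1, 15 → $t1=2&15=2
sub $t1, $t1, 15 → $t1=2-15=-13
lw $t1, 0($t0) → $t1=M[0]=11
xor $t1, $t1, 19 → $t1=11^19=24
add $t0, $t0, 4 → $t0=0+4=4
sub $t6, $t6, 1 → $t6=5-1=4
cmp $t6, 1  (cmp 4,1)
bgt L2: taken
and $t1, $t1, 15 → $t1=24&15=8
sub $t1, $t1, 15 → $t1=8-15=-7
lw $t1, 0($t0) → $t1=M[4]=23
xor $t1, $t1, 19 → $t1=23^19=4
add $t0, $t0, 4 → $t0=4+4=8
sub $t6, $t6, 1 → $t6=4-1=3
cmp $t6, 1  (cmp 3,1)
bgt L2: taken
and $t1, $t1, 15 → $t1=4&15=4
sub $t1, $t1, 15 → $t1=4-15=-11
lw $t1, 0($t0) → $t1=M[8]=24
xor $t1, $t1, 19 → $t1=24^19=11
add $t0, $t0, 4 → $t0=8+4=12
sub $t6, $t6, 1 → $t6=3-1=2
cmp $t6, 1  (cmp 2,1)
bgt L2: taken
and $t1, $t1, 15 → $t1=11&15=11
sub $t1, $t1, 15 → $t1=11-15=-4
lw $t1, 0($t0) → $t1=M[12]=21
xor $t1, $t1, 19 → $t1=21^19=6
add $t0, $t0, 4 → $t0=12+4=16
sub $t6, $t6, 1 → $t6=2-1=1
cmp $t6, 1  (cmp 1,1)
bgt L2: not taken
halt.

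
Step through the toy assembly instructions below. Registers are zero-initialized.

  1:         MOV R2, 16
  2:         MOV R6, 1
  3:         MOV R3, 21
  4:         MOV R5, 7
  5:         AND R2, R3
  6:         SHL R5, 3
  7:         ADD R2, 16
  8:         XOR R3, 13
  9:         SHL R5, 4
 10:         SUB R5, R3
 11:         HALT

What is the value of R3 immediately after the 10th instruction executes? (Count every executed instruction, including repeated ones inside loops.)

after MOV R2, 16: R2=16
after MOV R6, 1: R6=1
after MOV R3, 21: R3=21
after MOV R5, 7: R5=7
after AND R2, R3: R2=16&21=16
after SHL R5, 3: R5=7<<3=56
after ADD R2, 16: R2=16+16=32
after XOR R3, 13: R3=21^13=24
after SHL R5, 4: R5=56<<4=896
after SUB R5, R3: R5=896-24=872
After step 10: R3 = 24.

24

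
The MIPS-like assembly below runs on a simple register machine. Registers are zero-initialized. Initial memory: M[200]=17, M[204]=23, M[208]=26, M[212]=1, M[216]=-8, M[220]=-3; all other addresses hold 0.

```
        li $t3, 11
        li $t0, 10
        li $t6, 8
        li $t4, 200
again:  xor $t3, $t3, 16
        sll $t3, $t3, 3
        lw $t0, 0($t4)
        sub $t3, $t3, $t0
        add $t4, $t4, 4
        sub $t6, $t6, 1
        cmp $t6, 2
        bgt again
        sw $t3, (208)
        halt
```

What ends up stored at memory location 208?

7012483

$t3=11
$t0=10
$t6=8
$t4=200
$t3=11^16=27
$t3=27<<3=216
$t0=M[200]=17
$t3=216-17=199
$t4=200+4=204
$t6=8-1=7
cmp $t6, 2  (cmp 7,2)
bgt again: taken
$t3=199^16=215
$t3=215<<3=1720
$t0=M[204]=23
$t3=1720-23=1697
$t4=204+4=208
$t6=7-1=6
cmp $t6, 2  (cmp 6,2)
bgt again: taken
$t3=1697^16=1713
$t3=1713<<3=13704
$t0=M[208]=26
$t3=13704-26=13678
$t4=208+4=212
$t6=6-1=5
cmp $t6, 2  (cmp 5,2)
bgt again: taken
$t3=13678^16=13694
$t3=13694<<3=109552
$t0=M[212]=1
$t3=109552-1=109551
$t4=212+4=216
$t6=5-1=4
cmp $t6, 2  (cmp 4,2)
bgt again: taken
$t3=109551^16=109567
$t3=109567<<3=876536
$t0=M[216]=-8
$t3=876536-(-8)=876544
$t4=216+4=220
$t6=4-1=3
cmp $t6, 2  (cmp 3,2)
bgt again: taken
$t3=876544^16=876560
$t3=876560<<3=7012480
$t0=M[220]=-3
$t3=7012480-(-3)=7012483
$t4=220+4=224
$t6=3-1=2
cmp $t6, 2  (cmp 2,2)
bgt again: not taken
sw $t3, (208) → M[208]=7012483
halt.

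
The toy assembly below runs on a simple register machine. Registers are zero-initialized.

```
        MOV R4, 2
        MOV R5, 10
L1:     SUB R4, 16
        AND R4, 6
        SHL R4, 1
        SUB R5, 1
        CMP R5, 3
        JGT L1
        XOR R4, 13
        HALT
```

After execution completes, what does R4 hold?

13

R4=2
R5=10
R4=2-16=-14
R4=(-14)&6=2
R4=2<<1=4
R5=10-1=9
CMP R5, 3  (cmp 9,3)
JGT L1: taken
R4=4-16=-12
R4=(-12)&6=4
R4=4<<1=8
R5=9-1=8
CMP R5, 3  (cmp 8,3)
JGT L1: taken
R4=8-16=-8
R4=(-8)&6=0
R4=0<<1=0
R5=8-1=7
CMP R5, 3  (cmp 7,3)
JGT L1: taken
R4=0-16=-16
R4=(-16)&6=0
R4=0<<1=0
R5=7-1=6
CMP R5, 3  (cmp 6,3)
JGT L1: taken
R4=0-16=-16
R4=(-16)&6=0
R4=0<<1=0
R5=6-1=5
CMP R5, 3  (cmp 5,3)
JGT L1: taken
R4=0-16=-16
R4=(-16)&6=0
R4=0<<1=0
R5=5-1=4
CMP R5, 3  (cmp 4,3)
JGT L1: taken
R4=0-16=-16
R4=(-16)&6=0
R4=0<<1=0
R5=4-1=3
CMP R5, 3  (cmp 3,3)
JGT L1: not taken
R4=0^13=13
halt.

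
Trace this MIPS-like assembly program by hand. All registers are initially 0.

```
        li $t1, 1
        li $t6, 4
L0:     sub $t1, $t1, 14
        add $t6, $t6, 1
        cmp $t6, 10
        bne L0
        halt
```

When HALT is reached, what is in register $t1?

-83

after li $t1, 1: $t1=1
after li $t6, 4: $t6=4
after sub $t1, $t1, 14: $t1=1-14=-13
after add $t6, $t6, 1: $t6=4+1=5
cmp $t6, 10  (cmp 5,10)
bne L0: taken
after sub $t1, $t1, 14: $t1=(-13)-14=-27
after add $t6, $t6, 1: $t6=5+1=6
cmp $t6, 10  (cmp 6,10)
bne L0: taken
after sub $t1, $t1, 14: $t1=(-27)-14=-41
after add $t6, $t6, 1: $t6=6+1=7
cmp $t6, 10  (cmp 7,10)
bne L0: taken
after sub $t1, $t1, 14: $t1=(-41)-14=-55
after add $t6, $t6, 1: $t6=7+1=8
cmp $t6, 10  (cmp 8,10)
bne L0: taken
after sub $t1, $t1, 14: $t1=(-55)-14=-69
after add $t6, $t6, 1: $t6=8+1=9
cmp $t6, 10  (cmp 9,10)
bne L0: taken
after sub $t1, $t1, 14: $t1=(-69)-14=-83
after add $t6, $t6, 1: $t6=9+1=10
cmp $t6, 10  (cmp 10,10)
bne L0: not taken
halt.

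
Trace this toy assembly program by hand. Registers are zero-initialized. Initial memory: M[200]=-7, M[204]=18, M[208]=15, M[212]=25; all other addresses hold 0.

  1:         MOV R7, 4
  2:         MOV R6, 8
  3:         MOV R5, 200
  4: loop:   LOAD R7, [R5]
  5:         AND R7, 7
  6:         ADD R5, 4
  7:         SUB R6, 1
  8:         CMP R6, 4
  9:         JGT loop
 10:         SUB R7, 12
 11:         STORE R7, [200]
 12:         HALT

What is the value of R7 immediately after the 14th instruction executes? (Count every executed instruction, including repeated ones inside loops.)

after MOV R7, 4: R7=4
after MOV R6, 8: R6=8
after MOV R5, 200: R5=200
after LOAD R7, [R5]: R7=M[200]=-7
after AND R7, 7: R7=(-7)&7=1
after ADD R5, 4: R5=200+4=204
after SUB R6, 1: R6=8-1=7
CMP R6, 4  (cmp 7,4)
JGT loop: taken
after LOAD R7, [R5]: R7=M[204]=18
after AND R7, 7: R7=18&7=2
after ADD R5, 4: R5=204+4=208
after SUB R6, 1: R6=7-1=6
CMP R6, 4  (cmp 6,4)
After step 14: R7 = 2.

2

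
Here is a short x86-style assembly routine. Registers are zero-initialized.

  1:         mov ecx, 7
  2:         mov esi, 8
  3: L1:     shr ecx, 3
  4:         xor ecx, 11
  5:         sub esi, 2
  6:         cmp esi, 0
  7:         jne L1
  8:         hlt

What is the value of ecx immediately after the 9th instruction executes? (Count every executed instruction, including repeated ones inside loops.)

10

after mov ecx, 7: ecx=7
after mov esi, 8: esi=8
after shr ecx, 3: ecx=7>>3=0
after xor ecx, 11: ecx=0^11=11
after sub esi, 2: esi=8-2=6
cmp esi, 0  (cmp 6,0)
jne L1: taken
after shr ecx, 3: ecx=11>>3=1
after xor ecx, 11: ecx=1^11=10
After step 9: ecx = 10.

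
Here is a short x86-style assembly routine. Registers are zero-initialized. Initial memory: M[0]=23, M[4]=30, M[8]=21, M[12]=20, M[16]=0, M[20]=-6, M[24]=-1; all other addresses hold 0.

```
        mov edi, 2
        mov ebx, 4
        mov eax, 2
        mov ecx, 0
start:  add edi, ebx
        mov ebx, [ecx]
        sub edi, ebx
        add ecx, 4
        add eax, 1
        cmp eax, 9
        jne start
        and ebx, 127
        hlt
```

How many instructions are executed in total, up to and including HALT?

after mov edi, 2: edi=2
after mov ebx, 4: ebx=4
after mov eax, 2: eax=2
after mov ecx, 0: ecx=0
after add edi, ebx: edi=2+4=6
after mov ebx, [ecx]: ebx=M[0]=23
after sub edi, ebx: edi=6-23=-17
after add ecx, 4: ecx=0+4=4
after add eax, 1: eax=2+1=3
cmp eax, 9  (cmp 3,9)
jne start: taken
after add edi, ebx: edi=(-17)+23=6
after mov ebx, [ecx]: ebx=M[4]=30
after sub edi, ebx: edi=6-30=-24
after add ecx, 4: ecx=4+4=8
after add eax, 1: eax=3+1=4
cmp eax, 9  (cmp 4,9)
jne start: taken
after add edi, ebx: edi=(-24)+30=6
after mov ebx, [ecx]: ebx=M[8]=21
after sub edi, ebx: edi=6-21=-15
after add ecx, 4: ecx=8+4=12
after add eax, 1: eax=4+1=5
cmp eax, 9  (cmp 5,9)
jne start: taken
after add edi, ebx: edi=(-15)+21=6
after mov ebx, [ecx]: ebx=M[12]=20
after sub edi, ebx: edi=6-20=-14
after add ecx, 4: ecx=12+4=16
after add eax, 1: eax=5+1=6
cmp eax, 9  (cmp 6,9)
jne start: taken
after add edi, ebx: edi=(-14)+20=6
after mov ebx, [ecx]: ebx=M[16]=0
after sub edi, ebx: edi=6-0=6
after add ecx, 4: ecx=16+4=20
after add eax, 1: eax=6+1=7
cmp eax, 9  (cmp 7,9)
jne start: taken
after add edi, ebx: edi=6+0=6
after mov ebx, [ecx]: ebx=M[20]=-6
after sub edi, ebx: edi=6-(-6)=12
after add ecx, 4: ecx=20+4=24
after add eax, 1: eax=7+1=8
cmp eax, 9  (cmp 8,9)
jne start: taken
after add edi, ebx: edi=12+(-6)=6
after mov ebx, [ecx]: ebx=M[24]=-1
after sub edi, ebx: edi=6-(-1)=7
after add ecx, 4: ecx=24+4=28
after add eax, 1: eax=8+1=9
cmp eax, 9  (cmp 9,9)
jne start: not taken
after and ebx, 127: ebx=(-1)&127=127
halt.
Total executed instructions: 55.

55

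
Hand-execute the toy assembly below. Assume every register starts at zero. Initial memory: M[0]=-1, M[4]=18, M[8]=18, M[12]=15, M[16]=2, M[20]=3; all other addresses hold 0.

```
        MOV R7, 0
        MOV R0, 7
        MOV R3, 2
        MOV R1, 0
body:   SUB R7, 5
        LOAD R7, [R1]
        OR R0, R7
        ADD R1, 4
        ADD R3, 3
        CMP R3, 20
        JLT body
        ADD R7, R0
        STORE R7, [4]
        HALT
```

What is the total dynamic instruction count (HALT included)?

49

R7=0
R0=7
R3=2
R1=0
R7=0-5=-5
R7=M[0]=-1
R0=7|(-1)=-1
R1=0+4=4
R3=2+3=5
CMP R3, 20  (cmp 5,20)
JLT body: taken
R7=(-1)-5=-6
R7=M[4]=18
R0=(-1)|18=-1
R1=4+4=8
R3=5+3=8
CMP R3, 20  (cmp 8,20)
JLT body: taken
R7=18-5=13
R7=M[8]=18
R0=(-1)|18=-1
R1=8+4=12
R3=8+3=11
CMP R3, 20  (cmp 11,20)
JLT body: taken
R7=18-5=13
R7=M[12]=15
R0=(-1)|15=-1
R1=12+4=16
R3=11+3=14
CMP R3, 20  (cmp 14,20)
JLT body: taken
R7=15-5=10
R7=M[16]=2
R0=(-1)|2=-1
R1=16+4=20
R3=14+3=17
CMP R3, 20  (cmp 17,20)
JLT body: taken
R7=2-5=-3
R7=M[20]=3
R0=(-1)|3=-1
R1=20+4=24
R3=17+3=20
CMP R3, 20  (cmp 20,20)
JLT body: not taken
R7=3+(-1)=2
STORE R7, [4] → M[4]=2
halt.
Total executed instructions: 49.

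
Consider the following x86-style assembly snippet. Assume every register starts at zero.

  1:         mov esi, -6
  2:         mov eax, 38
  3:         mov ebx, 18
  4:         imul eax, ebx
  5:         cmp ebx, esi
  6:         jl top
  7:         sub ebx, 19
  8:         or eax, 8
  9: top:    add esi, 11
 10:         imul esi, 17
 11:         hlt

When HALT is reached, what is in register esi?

mov esi, -6 → esi=-6
mov eax, 38 → eax=38
mov ebx, 18 → ebx=18
imul eax, ebx → eax=38*18=684
cmp ebx, esi  (cmp 18,-6)
jl top: not taken
sub ebx, 19 → ebx=18-19=-1
or eax, 8 → eax=684|8=684
add esi, 11 → esi=(-6)+11=5
imul esi, 17 → esi=5*17=85
halt.

85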